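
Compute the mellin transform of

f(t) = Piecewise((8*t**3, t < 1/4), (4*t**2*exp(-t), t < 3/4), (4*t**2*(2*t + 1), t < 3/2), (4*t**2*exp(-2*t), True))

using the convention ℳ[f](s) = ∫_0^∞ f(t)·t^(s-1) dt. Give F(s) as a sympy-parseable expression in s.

(32*2**(2*s)*(s + 2)*(s + 3)*uppergamma(s + 2, 1/4) - 32*2**(2*s)*(s + 2)*(s + 3)*uppergamma(s + 2, 3/4) + 8*2**s*(s + 2)*(s + 3)*uppergamma(s + 2, 3) - 45*3**s*(s + 2) - 18*3**s + 288*6**s*(s + 2) + 72*6**s + s + 2)/(8*2**(2*s)*(s + 2)*(s + 3))
  Re(s) > -3

undo the common scale on t: t**3 on [0, 1/2); t**2*exp(-t/2) on [1/2, 3/2); t**2*(t + 1) on [3/2, 3); …
undo the shared t-power: t on [0, 1/2); exp(-t/2) on [1/2, 3/2); t + 1 on [3/2, 3); …
slice at 1/4, 3/4, 3/2, transform all 4 pieces, and sum them
the [0, 1/4) slice contributes ∫ 8*t**3·t^(s-1) dt
[1/4, 3/4) adds the kernel integral of 4*t**2*exp(-t)
between 3/4 and 3/2 the integrand is 4*t**2*(2*t + 1)·t^(s-1)
between 3/2 and ∞ the integrand is 4*t**2*exp(-2*t)·t^(s-1)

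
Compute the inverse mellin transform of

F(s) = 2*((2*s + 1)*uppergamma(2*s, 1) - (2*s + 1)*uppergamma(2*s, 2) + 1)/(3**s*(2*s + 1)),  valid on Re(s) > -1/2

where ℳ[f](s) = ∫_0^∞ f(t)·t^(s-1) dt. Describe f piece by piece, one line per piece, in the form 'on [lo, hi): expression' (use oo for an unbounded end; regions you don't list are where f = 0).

undo the common scale on t: sqrt(t) on [0, 1); exp(-sqrt(t)) on [1, 4)
strip the power substitution: t on [0, 1); exp(-t) on [1, 2)
slice at 1/3, transform all 2 pieces, and sum them
over [0, 1/3), the kernel integral of sqrt(3)*sqrt(t) enters the sum
segment [1/3, 4/3) carries exp(-sqrt(3)*sqrt(t)); integrate it

on [0, 1/3): sqrt(3)*sqrt(t)
on [1/3, 4/3): exp(-sqrt(3)*sqrt(t))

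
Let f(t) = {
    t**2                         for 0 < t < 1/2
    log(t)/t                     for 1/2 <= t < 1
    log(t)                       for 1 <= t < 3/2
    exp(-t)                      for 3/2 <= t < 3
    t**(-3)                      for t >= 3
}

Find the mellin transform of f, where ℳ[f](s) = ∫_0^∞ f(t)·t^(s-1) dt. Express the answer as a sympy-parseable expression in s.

(108*2**s*s**2*(s - 3)*(s + 2)*(s**2 - 2*s + 1)*uppergamma(s, 3/2) - 108*2**s*s**2*(s - 3)*(s + 2)*(s**2 - 2*s + 1)*uppergamma(s, 3) - 108*2**s*s**2*(s - 3)*(s + 2) + 108*2**s*(s - 3)*(s + 2)*(s**2 - 2*s + 1) - 108*3**s*s*(s - 3)*(s + 2)*(s**2 - 2*s + 1)*log(2) + 108*3**s*s*(s - 3)*(s + 2)*(s**2 - 2*s + 1)*log(3) - 108*3**s*(s - 3)*(s + 2)*(s**2 - 2*s + 1) - 4*6**s*s**2*(s + 2)*(s**2 - 2*s + 1) + 216*s**3*(s - 3)*(s + 2)*log(2) - 216*s**2*(s - 3)*(s + 2)*log(2) + 216*s**2*(s - 3)*(s + 2) + 27*s**2*(s - 3)*(s**2 - 2*s + 1))/(108*2**s*s**2*(s - 3)*(s + 2)*(s**2 - 2*s + 1))
  -2 < Re(s) < 3

summing 5 kernel integrals split by 1/2, 1, 3/2, 3 yields ℳ[f](s)
piece [0, 1/2): integrate t**2 against the kernel
piece [1/2, 1): integrate log(t)/t against the kernel
on [1, 3/2): add ∫ log(t)·t^(s-1) dt
∫ over [3/2, 3) of exp(-t)·t^(s-1) joins the sum
the [3, ∞) slice contributes ∫ t**(-3)·t^(s-1) dt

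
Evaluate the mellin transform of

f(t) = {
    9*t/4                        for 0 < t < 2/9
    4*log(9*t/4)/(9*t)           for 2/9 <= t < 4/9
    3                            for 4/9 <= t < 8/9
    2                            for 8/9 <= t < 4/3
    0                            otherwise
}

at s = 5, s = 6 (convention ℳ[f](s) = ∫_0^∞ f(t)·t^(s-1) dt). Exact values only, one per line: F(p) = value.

F(5) = 16*log(2)/59049 + 316244/177147
F(6) = 128*log(2)/2657205 + 544328672/279006525

reversing the common scale on t: 3*t/2 on [0, 1/3); 2*log(3*t/2)/(3*t) on [1/3, 2/3); 3 on [2/3, 4/3); …
undo the common scale on t: t on [0, 1/2); log(t)/t on [1/2, 1); 3 on [1, 2); …
integrate the 4 segments split at 2/9, 4/9, 8/9, then add the results
segment [0, 2/9) carries 9*t/4; integrate it
for t in [2/9, 4/9): the term is ∫ 4*log(9*t/4)/(9*t)·t^(s-1)
segment 4/9 to 8/9 holds 3; add its integral
between 8/9 and 4/3 the integrand is 2·t^(s-1)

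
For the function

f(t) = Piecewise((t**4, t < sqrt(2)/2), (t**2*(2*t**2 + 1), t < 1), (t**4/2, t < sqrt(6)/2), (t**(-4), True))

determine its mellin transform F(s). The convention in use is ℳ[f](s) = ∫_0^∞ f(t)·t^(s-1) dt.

(180*2**(s/2)*(s - 4)*(s + 2) + 144*2**(s/2)*(s - 4) + 81*3**(s/2)*(s - 4)*(s + 2) - 32*3**(s/2)*(s + 2)*(s + 4) - 72*s - 54*(s - 4)*(s + 2) + 288)/(72*2**(s/2)*(s - 4)*(s + 2)*(s + 4))
  -4 < Re(s) < 4

peel off the shared t-power: t**2 on [0, sqrt(2)/2); 2*t**2 + 1 on [sqrt(2)/2, 1); t**2/2 on [1, sqrt(6)/2); …
peel off the power substitution: t on [0, 1/2); 2*t + 1 on [1/2, 1); t/2 on [1, 3/2); …
summing 4 kernel integrals split by sqrt(2)/2, 1, sqrt(6)/2 yields ℳ[f](s)
over [0, sqrt(2)/2), the kernel integral of t**4 enters the sum
over [sqrt(2)/2, 1), the kernel integral of t**2*(2*t**2 + 1) enters the sum
the [1, sqrt(6)/2) slice contributes ∫ t**4/2·t^(s-1) dt
for t in [sqrt(6)/2, ∞): the term is ∫ t**(-4)·t^(s-1)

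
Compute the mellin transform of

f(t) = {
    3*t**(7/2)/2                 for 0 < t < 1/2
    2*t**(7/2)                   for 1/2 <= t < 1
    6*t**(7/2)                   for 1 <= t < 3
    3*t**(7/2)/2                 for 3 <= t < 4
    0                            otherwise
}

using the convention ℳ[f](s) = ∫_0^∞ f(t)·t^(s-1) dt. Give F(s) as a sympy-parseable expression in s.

(-2**(-s - 7/2) + 9*3**(s + 7/2) + 3*4**(s + 7/2) - 8)/(2*s + 7)
  Re(s) > -7/2

slice at 1/2, 1, 3, transform all 4 pieces, and sum them
for t in [0, 1/2): the term is ∫ 3*t**(7/2)/2·t^(s-1)
on [1/2, 1) integrate f = 2*t**(7/2) against the kernel
∫ 6*t**(7/2)·t^(s-1) over [1, 3)
∫ over [3, 4) of 3*t**(7/2)/2·t^(s-1) joins the sum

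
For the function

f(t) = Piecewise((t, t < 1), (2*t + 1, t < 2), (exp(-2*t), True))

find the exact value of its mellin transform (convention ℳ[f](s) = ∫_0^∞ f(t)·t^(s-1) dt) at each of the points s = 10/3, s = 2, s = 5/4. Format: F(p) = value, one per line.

F(10/3) = -69/130 + 2**(2/3)*uppergamma(10/3, 4)/16 + 636*2**(1/3)/65
F(2) = 5*exp(-4)/4 + 13/2
F(5/4) = -56/45 + 2**(3/4)*uppergamma(5/4, 4)/4 + 232*2**(1/4)/45

slice at 1, 2, transform all 3 pieces, and sum them
∫ t·t^(s-1) over [0, 1)
[1, 2) adds the kernel integral of (2*t + 1)
on [2, ∞) integrate f = exp(-2*t) against the kernel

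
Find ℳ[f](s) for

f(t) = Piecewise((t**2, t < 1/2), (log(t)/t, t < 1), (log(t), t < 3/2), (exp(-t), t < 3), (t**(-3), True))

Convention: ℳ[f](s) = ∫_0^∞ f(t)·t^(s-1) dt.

(108*2**s*s**2*(s - 3)*(s + 2)*(s**2 - 2*s + 1)*uppergamma(s, 3/2) - 108*2**s*s**2*(s - 3)*(s + 2)*(s**2 - 2*s + 1)*uppergamma(s, 3) - 108*2**s*s**2*(s - 3)*(s + 2) + 108*2**s*(s - 3)*(s + 2)*(s**2 - 2*s + 1) - 108*3**s*s*(s - 3)*(s + 2)*(s**2 - 2*s + 1)*log(2) + 108*3**s*s*(s - 3)*(s + 2)*(s**2 - 2*s + 1)*log(3) - 108*3**s*(s - 3)*(s + 2)*(s**2 - 2*s + 1) - 4*6**s*s**2*(s + 2)*(s**2 - 2*s + 1) + 216*s**3*(s - 3)*(s + 2)*log(2) - 216*s**2*(s - 3)*(s + 2)*log(2) + 216*s**2*(s - 3)*(s + 2) + 27*s**2*(s - 3)*(s**2 - 2*s + 1))/(108*2**s*s**2*(s - 3)*(s + 2)*(s**2 - 2*s + 1))
  -2 < Re(s) < 3

decompose at 1/2, 1, 3/2, 3; ℳ[f](s) sums the 5 pieces' integrals
segment [0, 1/2) carries t**2; integrate it
the [1/2, 1) slice contributes ∫ log(t)/t·t^(s-1) dt
piece [1, 3/2): integrate log(t) against the kernel
the [3/2, 3) slice contributes ∫ exp(-t)·t^(s-1) dt
segment [3, ∞) carries t**(-3); integrate it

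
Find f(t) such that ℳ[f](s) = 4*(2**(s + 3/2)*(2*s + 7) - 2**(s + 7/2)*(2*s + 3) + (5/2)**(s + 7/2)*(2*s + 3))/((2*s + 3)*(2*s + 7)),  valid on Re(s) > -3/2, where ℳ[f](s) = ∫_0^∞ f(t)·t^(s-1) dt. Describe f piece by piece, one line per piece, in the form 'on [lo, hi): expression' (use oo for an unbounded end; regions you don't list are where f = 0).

integrate the 2 segments split at 2, then add the results
piece [0, 2): integrate 2*t**(3/2) against the kernel
for t in [2, 5/2): the term is ∫ 2*t**(7/2)·t^(s-1)

on [0, 2): 2*t**(3/2)
on [2, 5/2): 2*t**(7/2)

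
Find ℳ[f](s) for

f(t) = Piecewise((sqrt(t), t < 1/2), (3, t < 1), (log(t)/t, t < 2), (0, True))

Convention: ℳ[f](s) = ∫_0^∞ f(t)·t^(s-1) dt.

strip the shared t-power: t**(3/2) on [0, 1/2); 3*t on [1/2, 1); log(t) on [1, 2)
f breaks at 1/2, 1 into 3 integrals to sum
∫ sqrt(t)·t^(s-1) over [0, 1/2)
on [1/2, 1) integrate f = 3 against the kernel
[1, 2) adds the kernel integral of log(t)/t

(2*2**s*s*(2*s + 1) + 6*2**s*(s - 1)**2*(2*s + 1) + 4**s*s*(s - 1)*(2*s + 1)*log(2) - 4**s*s*(2*s + 1) + 2*sqrt(2)*s*(s - 1)**2 - 6*(s - 1)**2*(2*s + 1))/(2*2**s*s*(s - 1)**2*(2*s + 1))
  Re(s) > -1/2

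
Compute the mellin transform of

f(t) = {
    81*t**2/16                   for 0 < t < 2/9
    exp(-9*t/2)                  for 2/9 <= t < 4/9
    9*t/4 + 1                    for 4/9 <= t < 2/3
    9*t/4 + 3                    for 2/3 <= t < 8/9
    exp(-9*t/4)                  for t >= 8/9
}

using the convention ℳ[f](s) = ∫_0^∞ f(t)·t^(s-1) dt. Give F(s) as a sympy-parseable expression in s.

2**s*(20*2**(2*s)*s*(s + 2) + 12*2**(2*s)*(s + 2) + 4*2**s*s*(s + 1)*(s + 2)*uppergamma(s, 2) - 8*2**s*s*(s + 2) - 4*2**s*(s + 2) - 8*3**s*s*(s + 2) - 8*3**s*(s + 2) + 4*s*(s + 1)*(s + 2)*uppergamma(s, 1) - 4*s*(s + 1)*(s + 2)*uppergamma(s, 2) + s*(s + 1))/(4*9**s*s*(s + 1)*(s + 2))
  Re(s) > -2

reversing the common scale on t: 9*t**2/16 on [0, 2/3); exp(-3*t/2) on [2/3, 4/3); 3*t/4 + 1 on [4/3, 2); …
remove the common scale on t first: 9*t**2/4 on [0, 1/3); exp(-3*t) on [1/3, 2/3); 3*t/2 + 1 on [2/3, 1); …
the common scale on t comes off first: t**2 on [0, 1/2); exp(-2*t) on [1/2, 1); t + 1 on [1, 3/2); …
summing 5 kernel integrals split by 2/9, 4/9, 2/3, 8/9 yields ℳ[f](s)
between 0 and 2/9 the integrand is 81*t**2/16·t^(s-1)
piece [2/9, 4/9): integrate exp(-9*t/2) against the kernel
over [4/9, 2/3), the kernel integral of (9*t/4 + 1) enters the sum
segment 2/3 to 8/9 holds (9*t/4 + 3); add its integral
on [8/9, ∞) integrate f = exp(-9*t/4) against the kernel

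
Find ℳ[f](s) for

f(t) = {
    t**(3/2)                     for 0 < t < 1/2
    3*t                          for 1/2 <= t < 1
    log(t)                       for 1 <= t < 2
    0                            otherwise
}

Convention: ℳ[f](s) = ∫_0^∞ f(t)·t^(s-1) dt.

(-2*2**(2*s)*(s + 1)*(2*s + 3) + 6*2**s*s**2*(2*s + 3) + 2*2**s*(s + 1)*(2*s + 3) + 4**s*s*(s + 1)*(2*s + 3)*log(4) + sqrt(2)*s**2*(s + 1) - 3*s**2*(2*s + 3))/(2*2**s*s**2*(s + 1)*(2*s + 3))
  Re(s) > -3/2

summing 3 kernel integrals split by 1/2, 1 yields ℳ[f](s)
∫ over [0, 1/2) of t**(3/2)·t^(s-1) joins the sum
∫ 3*t·t^(s-1) over [1/2, 1)
the [1, 2) slice contributes ∫ log(t)·t^(s-1) dt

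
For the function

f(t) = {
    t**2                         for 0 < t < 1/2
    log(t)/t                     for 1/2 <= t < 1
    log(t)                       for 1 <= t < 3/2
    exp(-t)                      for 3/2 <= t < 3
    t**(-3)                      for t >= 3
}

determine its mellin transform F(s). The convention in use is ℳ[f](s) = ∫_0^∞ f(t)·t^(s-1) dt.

(108*2**s*s**2*(s - 3)*(s + 2)*(s**2 - 2*s + 1)*uppergamma(s, 3/2) - 108*2**s*s**2*(s - 3)*(s + 2)*(s**2 - 2*s + 1)*uppergamma(s, 3) - 108*2**s*s**2*(s - 3)*(s + 2) + 108*2**s*(s - 3)*(s + 2)*(s**2 - 2*s + 1) - 108*3**s*s*(s - 3)*(s + 2)*(s**2 - 2*s + 1)*log(2) + 108*3**s*s*(s - 3)*(s + 2)*(s**2 - 2*s + 1)*log(3) - 108*3**s*(s - 3)*(s + 2)*(s**2 - 2*s + 1) - 4*6**s*s**2*(s + 2)*(s**2 - 2*s + 1) + 216*s**3*(s - 3)*(s + 2)*log(2) - 216*s**2*(s - 3)*(s + 2)*log(2) + 216*s**2*(s - 3)*(s + 2) + 27*s**2*(s - 3)*(s**2 - 2*s + 1))/(108*2**s*s**2*(s - 3)*(s + 2)*(s**2 - 2*s + 1))
  -2 < Re(s) < 3

the 5 pieces separated at 1/2, 1, 3/2, 3 each add one integral
on [0, 1/2): add ∫ t**2·t^(s-1) dt
piece [1/2, 1): integrate log(t)/t against the kernel
∫ over [1, 3/2) of log(t)·t^(s-1) joins the sum
∫ over [3/2, 3) of exp(-t)·t^(s-1) joins the sum
on [3, ∞) integrate f = t**(-3) against the kernel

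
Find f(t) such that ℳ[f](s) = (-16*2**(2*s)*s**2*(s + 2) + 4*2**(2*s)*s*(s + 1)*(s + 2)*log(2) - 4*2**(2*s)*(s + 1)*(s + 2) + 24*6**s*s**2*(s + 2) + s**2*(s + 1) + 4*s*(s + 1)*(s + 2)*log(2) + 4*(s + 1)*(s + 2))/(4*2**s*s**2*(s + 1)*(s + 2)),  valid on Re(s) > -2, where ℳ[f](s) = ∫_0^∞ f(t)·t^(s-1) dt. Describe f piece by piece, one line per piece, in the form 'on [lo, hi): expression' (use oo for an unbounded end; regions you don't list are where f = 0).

integrate the 3 segments split at 1/2, 2, then add the results
for t in [0, 1/2): the term is ∫ t**2·t^(s-1)
[1/2, 2) adds the kernel integral of log(t)
for t in [2, 3): the term is ∫ 2*t·t^(s-1)

on [0, 1/2): t**2
on [1/2, 2): log(t)
on [2, 3): 2*t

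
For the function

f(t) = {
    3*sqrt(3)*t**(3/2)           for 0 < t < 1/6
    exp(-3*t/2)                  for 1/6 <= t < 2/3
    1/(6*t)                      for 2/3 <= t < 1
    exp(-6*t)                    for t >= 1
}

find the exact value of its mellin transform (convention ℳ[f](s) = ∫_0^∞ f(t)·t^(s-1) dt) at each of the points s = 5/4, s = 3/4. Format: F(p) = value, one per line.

F(5/4) = -43*2**(1/4)*3**(3/4)/198 - 2*2**(1/4)*3**(3/4)*uppergamma(5/4, 1)/9 + 6**(3/4)*uppergamma(5/4, 6)/36 + 2*2**(1/4)*3**(3/4)*uppergamma(5/4, 1/4)/9 + 2/3
F(3/4) = -2/3 - 2**(3/4)*3**(1/4)*uppergamma(3/4, 1)/3 + 6**(1/4)*uppergamma(3/4, 6)/6 + 2**(3/4)*3**(1/4)*uppergamma(3/4, 1/4)/3 + 19*2**(3/4)*3**(1/4)/54

invert the common scale on t to get 2*sqrt(2)*t**(3/2) on [0, 1/4); exp(-t) on [1/4, 1); 1/(4*t) on [1, 3/2); …
invert the common scale on t to get t**(3/2) on [0, 1/2); exp(-t/2) on [1/2, 2); 1/(2*t) on [2, 3); …
along the cuts 1/6, 2/3, 1, ℳ[f](s) splits into 4 integrals
[0, 1/6) adds the kernel integral of 3*sqrt(3)*t**(3/2)
over [1/6, 2/3), the kernel integral of exp(-3*t/2) enters the sum
between 2/3 and 1 the integrand is 1/(6*t)·t^(s-1)
over [1, ∞), the kernel integral of exp(-6*t) enters the sum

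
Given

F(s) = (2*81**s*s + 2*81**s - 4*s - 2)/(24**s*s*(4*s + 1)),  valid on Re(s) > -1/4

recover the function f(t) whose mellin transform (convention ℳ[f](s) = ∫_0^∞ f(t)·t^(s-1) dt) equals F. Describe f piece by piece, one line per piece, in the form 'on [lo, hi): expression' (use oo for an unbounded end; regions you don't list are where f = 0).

on [0, 1/24): 2**(3/4)*3**(1/4)*t**(1/4)/2
on [1/24, 27/8): -2**(3/4)*3**(1/4)*t**(1/4)/2 + 2

peel off the common scale on t: t**(1/4) on [0, 1/16); 2 - t**(1/4) on [1/16, 81/16)
back out the power substitution: sqrt(t) on [0, 1/4); 2 - sqrt(t) on [1/4, 9/4)
invert the power substitution to get t on [0, 1/2); 2 - t on [1/2, 3/2)
split f at 1/24: ℳ[f](s) collects 2 kernel integrals
between 0 and 1/24 the integrand is 2**(3/4)*3**(1/4)*t**(1/4)/2·t^(s-1)
the [1/24, 27/8) slice contributes ∫ (-2**(3/4)*3**(1/4)*t**(1/4)/2 + 2)·t^(s-1) dt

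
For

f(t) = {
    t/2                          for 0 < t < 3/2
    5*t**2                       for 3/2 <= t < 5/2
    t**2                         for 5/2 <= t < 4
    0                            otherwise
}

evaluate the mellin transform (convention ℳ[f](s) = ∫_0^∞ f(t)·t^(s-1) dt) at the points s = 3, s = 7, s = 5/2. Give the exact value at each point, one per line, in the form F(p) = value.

the 3 pieces separated at 3/2, 5/2 each add one integral
segment [0, 3/2) carries t/2; integrate it
over [3/2, 5/2), the kernel integral of 5*t**2 enters the sum
on [5/2, 4) integrate f = t**2 against the kernel

F(3) = 176617/640
F(7) = 1135513553/36864
F(5/2) = -18*sqrt(6)/7 + 625*sqrt(10)/36 + 1024/9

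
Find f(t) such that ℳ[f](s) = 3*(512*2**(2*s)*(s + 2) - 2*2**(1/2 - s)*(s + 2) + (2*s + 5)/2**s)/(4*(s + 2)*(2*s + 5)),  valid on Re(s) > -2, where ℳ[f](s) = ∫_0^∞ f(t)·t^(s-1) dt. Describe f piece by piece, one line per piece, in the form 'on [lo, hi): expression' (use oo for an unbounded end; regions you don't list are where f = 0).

split f at 1/2: ℳ[f](s) collects 2 kernel integrals
the [0, 1/2) slice contributes ∫ 3*t**2·t^(s-1) dt
on [1/2, 4) integrate f = 6*t**(5/2) against the kernel

on [0, 1/2): 3*t**2
on [1/2, 4): 6*t**(5/2)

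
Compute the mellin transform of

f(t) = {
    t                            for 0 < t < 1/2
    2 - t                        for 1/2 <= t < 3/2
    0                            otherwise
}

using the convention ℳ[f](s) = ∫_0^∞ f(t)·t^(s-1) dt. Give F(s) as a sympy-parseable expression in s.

(3**s*s + 4*3**s - 2*s - 4)/(2*2**s*s*(s + 1))
  Re(s) > -1

along the cuts 1/2, ℳ[f](s) splits into 2 integrals
∫ t·t^(s-1) over [0, 1/2)
segment [1/2, 3/2) carries (2 - t); integrate it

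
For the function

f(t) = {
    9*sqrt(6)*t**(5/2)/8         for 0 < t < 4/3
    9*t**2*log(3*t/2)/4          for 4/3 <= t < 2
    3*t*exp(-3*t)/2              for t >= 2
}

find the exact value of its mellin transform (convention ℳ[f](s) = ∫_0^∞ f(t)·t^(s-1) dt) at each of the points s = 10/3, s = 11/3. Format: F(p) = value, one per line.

the common scale on t comes off first: t**(5/2) on [0, 2); t**2*log(t) on [2, 3); t*exp(-2*t) on [3, ∞)
invert the shared t-power to get t**(7/2) on [0, 2); t**3*log(t) on [2, 3); t**2*exp(-2*t) on [3, ∞)
remove the shared t-power first: t**(3/2) on [0, 2); t*log(t) on [2, 3); exp(-2*t) on [3, ∞)
integrate the 3 segments split at 4/3, 2, then add the results
the [0, 4/3) slice contributes ∫ 9*sqrt(6)*t**(5/2)/8·t^(s-1) dt
segment [4/3, 2) carries 9*t**2*log(3*t/2)/4; integrate it
∫ over [2, ∞) of 3*t*exp(-3*t)/2·t^(s-1) joins the sum

F(10/3) = -81*2**(1/3)/32 - 16*6**(2/3)*log(2)/27 + 3**(2/3)*uppergamma(13/3, 6)/162 + 6**(2/3)/9 + 1024*2**(1/6)*3**(2/3)/945 + 27*2**(1/3)*log(3)/2
F(11/3) = -648*2**(2/3)/289 - 512*6**(1/3)*log(2)/459 + 3**(1/3)*uppergamma(14/3, 6)/162 + 512*6**(1/3)/2601 + 1024*2**(5/6)*3**(1/3)/999 + 216*2**(2/3)*log(3)/17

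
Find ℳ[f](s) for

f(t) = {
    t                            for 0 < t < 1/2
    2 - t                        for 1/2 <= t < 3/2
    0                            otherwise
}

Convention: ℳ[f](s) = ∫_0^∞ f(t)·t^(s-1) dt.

slice at 1/2, transform all 2 pieces, and sum them
over [0, 1/2), the kernel integral of t enters the sum
the [1/2, 3/2) slice contributes ∫ (2 - t)·t^(s-1) dt

(3**s*s + 4*3**s - 2*s - 4)/(2*2**s*s*(s + 1))
  Re(s) > -1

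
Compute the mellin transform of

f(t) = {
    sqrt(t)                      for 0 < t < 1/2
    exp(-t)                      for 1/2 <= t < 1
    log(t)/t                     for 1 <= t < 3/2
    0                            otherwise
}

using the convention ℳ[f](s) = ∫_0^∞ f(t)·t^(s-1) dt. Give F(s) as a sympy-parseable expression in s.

cuts at 1/2, 1: linearity sums the 3 kernel integrals
for t in [0, 1/2): the term is ∫ sqrt(t)·t^(s-1)
∫ over [1/2, 1) of exp(-t)·t^(s-1) joins the sum
∫ over [1, 3/2) of log(t)/t·t^(s-1) joins the sum

(3*2**s*(2*s + 1)*(s**2 - 2*s + 1)*uppergamma(s, 1/2) - 3*2**s*(2*s + 1)*(s**2 - 2*s + 1)*uppergamma(s, 1) + 3*2**s*(2*s + 1) + 3**s*s*(2*s + 1)*(-2*log(2) + 2*log(3)) - 2*3**s*(2*s + 1) + 3**s*(2*s + 1)*(-2*log(3) + 2*log(2)) + 3*sqrt(2)*(s**2 - 2*s + 1))/(3*2**s*(2*s + 1)*(s**2 - 2*s + 1))
  Re(s) > -1/2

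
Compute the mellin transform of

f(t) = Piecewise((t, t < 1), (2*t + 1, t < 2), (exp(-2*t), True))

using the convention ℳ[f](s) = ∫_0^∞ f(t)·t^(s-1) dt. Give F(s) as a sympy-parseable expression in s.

(2**s*s*(s + 1)*uppergamma(s, 4) - 2*4**s*s - 4**s + 5*8**s*s + 8**s)/(4**s*s*(s + 1))
  Re(s) > -1

breakpoints 1, 2: one integral from each of the 3 segments
on [0, 1) integrate f = t against the kernel
segment [1, 2) carries (2*t + 1); integrate it
between 2 and ∞ the integrand is exp(-2*t)·t^(s-1)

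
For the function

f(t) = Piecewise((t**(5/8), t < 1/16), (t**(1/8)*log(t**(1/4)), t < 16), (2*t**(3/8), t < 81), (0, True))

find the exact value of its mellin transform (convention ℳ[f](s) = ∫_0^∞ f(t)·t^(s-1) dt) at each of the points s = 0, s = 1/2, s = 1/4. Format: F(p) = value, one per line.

undo the power substitution: t**(5/4) on [0, 1/4); t**(1/4)*log(sqrt(t)) on [1/4, 4); 2*t**(3/4) on [4, 9)
reversing the power substitution: t**(5/2) on [0, 1/2); sqrt(t)*log(t) on [1/2, 2); 2*t**(3/2) on [2, 3)
reversing the shared t-power: t**2 on [0, 1/2); log(t) on [1/2, 2); 2*t on [2, 3)
f breaks at 1/16, 16 into 3 integrals to sum
on [0, 1/16): add ∫ t**(5/8)·t^(s-1) dt
segment [1/16, 16) carries t**(1/8)*log(t**(1/4)); integrate it
the [16, 81) slice contributes ∫ 2*t**(3/8)·t^(s-1) dt

F(0) = sqrt(2)*(-277 + 180*log(2) + 120*sqrt(6))/15
F(1/2) = sqrt(2)*(-130649 + 41580*log(2) + 194400*sqrt(6))/6300
F(1/4) = sqrt(2)*(-9979 + 3780*log(2) + 9072*sqrt(6))/630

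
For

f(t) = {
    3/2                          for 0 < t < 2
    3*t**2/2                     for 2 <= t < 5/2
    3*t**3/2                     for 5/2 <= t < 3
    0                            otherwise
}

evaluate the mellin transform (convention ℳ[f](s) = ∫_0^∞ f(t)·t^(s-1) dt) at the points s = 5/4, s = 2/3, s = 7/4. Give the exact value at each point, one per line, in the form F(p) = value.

cuts at 2, 5/2: linearity sums the 3 kernel integrals
for t in [0, 2): the term is ∫ 3/2·t^(s-1)
∫ over [2, 5/2) of 3*t**2/2·t^(s-1) joins the sum
segment 5/2 to 3 holds 3*t**3/2; add its integral

F(5/4) = -11625*2**(3/4)*5**(1/4)/3536 - 84*2**(1/4)/65 + 486*3**(1/4)/17
F(2/3) = -2025*2**(1/3)*5**(2/3)/1408 + 243*3**(2/3)/22
F(7/4) = -925*2**(1/4)*5**(3/4)/304 - 52*2**(3/4)/35 + 486*3**(3/4)/19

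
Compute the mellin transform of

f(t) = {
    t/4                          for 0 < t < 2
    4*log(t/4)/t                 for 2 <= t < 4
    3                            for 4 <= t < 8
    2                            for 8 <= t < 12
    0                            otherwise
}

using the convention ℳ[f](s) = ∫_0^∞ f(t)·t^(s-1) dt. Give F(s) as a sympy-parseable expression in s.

2**s*(2*2**(2*s)*(s + 1)*(s**2 - 2*s + 1) - 2*2**s*s*(s + 1) - 6*2**s*(s + 1)*(s**2 - 2*s + 1) + 4*6**s*(s + 1)*(s**2 - 2*s + 1) + 4*s**2*(s + 1)*log(2) - 4*s*(s + 1)*log(2) + 4*s*(s + 1) + s*(s**2 - 2*s + 1))/(2*s*(s + 1)*(s**2 - 2*s + 1))
  Re(s) > -1

remove the common scale on t first: t/2 on [0, 1); 2*log(t/2)/t on [1, 2); 3 on [2, 4); …
undo the common scale on t: t on [0, 1/2); log(t)/t on [1/2, 1); 3 on [1, 2); …
split f at 2, 4, 8: ℳ[f](s) collects 4 kernel integrals
the [0, 2) slice contributes ∫ t/4·t^(s-1) dt
for t in [2, 4): the term is ∫ 4*log(t/4)/t·t^(s-1)
on [4, 8): add ∫ 3·t^(s-1) dt
[8, 12) adds the kernel integral of 2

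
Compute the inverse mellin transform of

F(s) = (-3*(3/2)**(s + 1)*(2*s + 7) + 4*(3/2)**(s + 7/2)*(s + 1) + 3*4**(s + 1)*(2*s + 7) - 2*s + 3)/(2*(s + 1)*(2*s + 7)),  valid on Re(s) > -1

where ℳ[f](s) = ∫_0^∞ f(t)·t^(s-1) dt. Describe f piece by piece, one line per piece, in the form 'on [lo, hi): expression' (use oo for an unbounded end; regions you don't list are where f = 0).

split f at 1, 3/2: ℳ[f](s) collects 3 kernel integrals
segment 0 to 1 holds t/2; add its integral
over [1, 3/2), the kernel integral of t**(7/2) enters the sum
[3/2, 4) adds the kernel integral of 3*t/2

on [0, 1): t/2
on [1, 3/2): t**(7/2)
on [3/2, 4): 3*t/2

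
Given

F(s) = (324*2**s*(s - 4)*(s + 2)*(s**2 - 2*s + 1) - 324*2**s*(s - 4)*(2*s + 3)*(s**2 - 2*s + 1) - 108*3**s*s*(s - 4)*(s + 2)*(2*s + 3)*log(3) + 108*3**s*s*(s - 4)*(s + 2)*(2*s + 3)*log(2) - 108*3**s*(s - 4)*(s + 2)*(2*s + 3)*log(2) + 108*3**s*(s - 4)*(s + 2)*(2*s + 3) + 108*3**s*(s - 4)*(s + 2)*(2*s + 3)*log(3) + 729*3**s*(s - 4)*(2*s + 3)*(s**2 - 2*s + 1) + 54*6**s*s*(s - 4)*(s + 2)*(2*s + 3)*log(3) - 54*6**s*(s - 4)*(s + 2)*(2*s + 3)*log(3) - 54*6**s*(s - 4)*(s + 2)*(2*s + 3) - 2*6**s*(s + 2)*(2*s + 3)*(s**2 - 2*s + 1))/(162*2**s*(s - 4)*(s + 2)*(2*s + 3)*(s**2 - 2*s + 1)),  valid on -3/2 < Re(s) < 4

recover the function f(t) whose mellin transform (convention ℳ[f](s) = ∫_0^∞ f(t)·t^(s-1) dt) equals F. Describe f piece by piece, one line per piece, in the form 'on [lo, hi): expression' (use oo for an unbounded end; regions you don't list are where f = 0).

the 4 pieces separated at 1, 3/2, 3 each add one integral
∫ over [0, 1) of t**(3/2)·t^(s-1) joins the sum
on [1, 3/2) integrate f = 2*t**2 against the kernel
on [3/2, 3) integrate f = log(t)/t against the kernel
∫ over [3, ∞) of t**(-4)·t^(s-1) joins the sum

on [0, 1): t**(3/2)
on [1, 3/2): 2*t**2
on [3/2, 3): log(t)/t
on [3, oo): t**(-4)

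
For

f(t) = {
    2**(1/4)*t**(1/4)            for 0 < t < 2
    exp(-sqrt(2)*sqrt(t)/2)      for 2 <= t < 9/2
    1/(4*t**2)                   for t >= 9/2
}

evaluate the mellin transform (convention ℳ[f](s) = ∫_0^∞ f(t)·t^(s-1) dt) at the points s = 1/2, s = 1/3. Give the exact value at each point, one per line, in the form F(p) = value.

back out the common scale on t: t**(1/4) on [0, 4); exp(-sqrt(t)/2) on [4, 9); t**(-2) on [9, ∞)
back out the power substitution: sqrt(t) on [0, 2); exp(-t/2) on [2, 3); t**(-4) on [3, ∞)
treat the 3 regions marked off by 2, 9/2 separately and sum
∫ 2**(1/4)*t**(1/4)·t^(s-1) over [0, 2)
over [2, 9/2), the kernel integral of exp(-sqrt(2)*sqrt(t)/2) enters the sum
segment 9/2 to ∞ holds 1/(4*t**2); add its integral

F(1/2) = -2*sqrt(2)*exp(-3/2) + sqrt(2)/81 + 2*sqrt(2)*exp(-1) + 8/3
F(1/3) = -2*2**(1/3)*uppergamma(2/3, 3/2) + 6**(2/3)/270 + 2*2**(1/3)*uppergamma(2/3, 1) + 12*2**(5/6)/7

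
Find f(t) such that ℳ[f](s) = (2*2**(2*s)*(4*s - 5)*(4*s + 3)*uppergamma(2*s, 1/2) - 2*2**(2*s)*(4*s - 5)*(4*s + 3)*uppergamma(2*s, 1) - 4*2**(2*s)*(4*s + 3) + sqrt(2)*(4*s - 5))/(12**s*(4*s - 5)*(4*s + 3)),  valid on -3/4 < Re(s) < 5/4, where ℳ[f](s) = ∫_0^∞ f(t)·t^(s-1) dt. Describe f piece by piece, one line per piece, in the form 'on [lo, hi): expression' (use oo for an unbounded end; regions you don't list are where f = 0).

on [0, 1/12): 3**(3/4)*t**(3/4)
on [1/12, 1/3): exp(-sqrt(3)*sqrt(t))
on [1/3, oo): 3**(3/4)/(9*t**(5/4))

invert the common scale on t to get t**(3/4) on [0, 1/4); exp(-sqrt(t)) on [1/4, 1); t**(-5/4) on [1, ∞)
undo the power substitution: t**(3/2) on [0, 1/2); exp(-t) on [1/2, 1); t**(-5/2) on [1, ∞)
decompose at 1/12, 1/3; ℳ[f](s) sums the 3 pieces' integrals
segment [0, 1/12) carries 3**(3/4)*t**(3/4); integrate it
on [1/12, 1/3): add ∫ exp(-sqrt(3)*sqrt(t))·t^(s-1) dt
segment 1/3 to ∞ holds 3**(3/4)/(9*t**(5/4)); add its integral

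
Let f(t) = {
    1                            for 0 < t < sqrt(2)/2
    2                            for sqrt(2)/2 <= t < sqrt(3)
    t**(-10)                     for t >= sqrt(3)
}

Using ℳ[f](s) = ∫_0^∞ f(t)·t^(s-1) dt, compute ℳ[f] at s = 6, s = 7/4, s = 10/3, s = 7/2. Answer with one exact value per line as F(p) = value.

peel off the power substitution: 1 on [0, 1/2); 2 on [1/2, 3); t**(-5) on [3, ∞)
peel off the shared t-power: t on [0, 1/2); 2*t on [1/2, 3); t**(-4) on [3, ∞)
f breaks at sqrt(2)/2, sqrt(3) into 3 integrals to sum
[0, sqrt(2)/2) adds the kernel integral of 1
on [sqrt(2)/2, sqrt(3)) integrate f = 2 against the kernel
the [sqrt(3), ∞) slice contributes ∫ t**(-10)·t^(s-1) dt

F(6) = 1297/144
F(7/4) = -2*2**(1/8)/7 + 64180*3**(7/8)/56133
F(10/3) = 2**(1/3)*(-81 + 973*6**(2/3))/1080
F(7/2) = 2**(1/4)*(-1053 + 12650*6**(3/4))/14742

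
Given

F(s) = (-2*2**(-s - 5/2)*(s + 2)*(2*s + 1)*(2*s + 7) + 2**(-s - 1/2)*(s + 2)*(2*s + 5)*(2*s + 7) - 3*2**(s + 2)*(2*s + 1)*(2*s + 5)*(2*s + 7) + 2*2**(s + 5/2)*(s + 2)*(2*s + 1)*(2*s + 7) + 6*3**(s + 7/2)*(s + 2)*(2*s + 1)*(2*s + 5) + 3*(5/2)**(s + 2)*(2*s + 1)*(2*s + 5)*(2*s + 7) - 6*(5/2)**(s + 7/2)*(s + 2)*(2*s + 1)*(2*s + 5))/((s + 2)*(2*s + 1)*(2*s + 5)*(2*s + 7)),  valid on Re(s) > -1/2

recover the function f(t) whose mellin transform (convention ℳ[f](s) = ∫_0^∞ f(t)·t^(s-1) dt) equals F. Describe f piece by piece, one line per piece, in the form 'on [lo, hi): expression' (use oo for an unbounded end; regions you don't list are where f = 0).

on [0, 1/2): sqrt(t)/2
on [1/2, 2): t**(5/2)
on [2, 5/2): 3*t**2
on [5/2, 3): 3*t**(7/2)

integrate the 4 segments split at 1/2, 2, 5/2, then add the results
for t in [0, 1/2): the term is ∫ sqrt(t)/2·t^(s-1)
for t in [1/2, 2): the term is ∫ t**(5/2)·t^(s-1)
on [2, 5/2): add ∫ 3*t**2·t^(s-1) dt
∫ 3*t**(7/2)·t^(s-1) over [5/2, 3)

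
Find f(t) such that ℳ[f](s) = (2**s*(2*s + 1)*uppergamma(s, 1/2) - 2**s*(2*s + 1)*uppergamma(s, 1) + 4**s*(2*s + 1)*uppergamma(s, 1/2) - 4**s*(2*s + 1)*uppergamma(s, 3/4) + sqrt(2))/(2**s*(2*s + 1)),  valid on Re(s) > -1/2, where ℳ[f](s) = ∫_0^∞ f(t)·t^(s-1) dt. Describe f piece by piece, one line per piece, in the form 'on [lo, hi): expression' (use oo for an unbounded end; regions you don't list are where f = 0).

on [0, 1/2): sqrt(t)
on [1/2, 1): exp(-t)
on [1, 3/2): exp(-t/2)

linearity at 1/2, 1 turns ℳ[f](s) into 3 summed integrals
on [0, 1/2): add ∫ sqrt(t)·t^(s-1) dt
∫ over [1/2, 1) of exp(-t)·t^(s-1) joins the sum
∫ exp(-t/2)·t^(s-1) over [1, 3/2)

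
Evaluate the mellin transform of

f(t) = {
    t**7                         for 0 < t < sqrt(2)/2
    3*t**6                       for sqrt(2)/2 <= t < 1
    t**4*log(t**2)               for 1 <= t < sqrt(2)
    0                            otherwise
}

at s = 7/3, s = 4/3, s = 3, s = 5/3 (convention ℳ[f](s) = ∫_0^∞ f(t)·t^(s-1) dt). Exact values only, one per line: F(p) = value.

F(7/3) = -144*2**(1/6)/361 - 9*2**(5/6)/800 + 3*2**(1/3)/896 + 3699/9025 + 24*2**(1/6)*log(2)/19
F(4/3) = -9*2**(2/3)/32 - 9*2**(1/3)/352 + 3*2**(5/6)/800 + 675/1408 + 3*2**(2/3)*log(2)/4
F(3) = sqrt(2)*(-31700 + 17747*sqrt(2) + 107520*log(2))/94080
F(5/3) = -72*2**(5/6)/289 - 9*2**(1/6)/368 + 3*2**(2/3)/832 + 3015/6647 + 12*2**(5/6)*log(2)/17

remove the power substitution first: t**(7/2) on [0, 1/2); 3*t**3 on [1/2, 1); t**2*log(t) on [1, 2)
strip the shared t-power: t**(3/2) on [0, 1/2); 3*t on [1/2, 1); log(t) on [1, 2)
breakpoints sqrt(2)/2, 1: one integral from each of the 3 segments
for t in [0, sqrt(2)/2): the term is ∫ t**7·t^(s-1)
piece [sqrt(2)/2, 1): integrate 3*t**6 against the kernel
for t in [1, sqrt(2)): the term is ∫ t**4*log(t**2)·t^(s-1)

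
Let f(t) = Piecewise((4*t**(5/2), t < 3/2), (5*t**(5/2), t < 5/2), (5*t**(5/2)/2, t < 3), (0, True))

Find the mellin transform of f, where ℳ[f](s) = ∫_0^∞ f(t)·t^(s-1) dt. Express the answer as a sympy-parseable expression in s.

slice at 3/2, 5/2, transform all 3 pieces, and sum them
the [0, 3/2) slice contributes ∫ 4*t**(5/2)·t^(s-1) dt
over [3/2, 5/2), the kernel integral of 5*t**(5/2) enters the sum
segment 5/2 to 3 holds 5*t**(5/2)/2; add its integral

(5*3**(s + 5/2) - 2*(3/2)**(s + 5/2) + 5*(5/2)**(s + 5/2))/(2*s + 5)
  Re(s) > -5/2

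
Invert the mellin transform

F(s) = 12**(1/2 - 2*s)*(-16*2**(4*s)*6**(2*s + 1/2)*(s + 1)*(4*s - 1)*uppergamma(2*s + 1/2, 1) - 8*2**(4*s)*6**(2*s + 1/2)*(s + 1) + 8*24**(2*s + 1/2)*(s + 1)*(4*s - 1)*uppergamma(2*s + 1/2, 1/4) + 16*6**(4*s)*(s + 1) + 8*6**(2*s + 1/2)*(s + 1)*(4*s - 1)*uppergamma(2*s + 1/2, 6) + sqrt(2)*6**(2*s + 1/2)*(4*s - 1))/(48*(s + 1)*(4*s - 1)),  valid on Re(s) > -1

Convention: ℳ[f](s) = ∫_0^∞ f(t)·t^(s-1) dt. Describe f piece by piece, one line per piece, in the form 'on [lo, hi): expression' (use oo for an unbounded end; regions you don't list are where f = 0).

the power substitution comes off first: t**2 on [0, 1/2); sqrt(t)*exp(-t/2) on [1/2, 2); 1/(2*sqrt(t)) on [2, 3); …
the shared t-power comes off first: t**(3/2) on [0, 1/2); exp(-t/2) on [1/2, 2); 1/(2*t) on [2, 3); …
integrate the 4 segments split at 1/4, 4, 9, then add the results
∫ t·t^(s-1) over [0, 1/4)
for t in [1/4, 4): the term is ∫ t**(1/4)*exp(-sqrt(t)/2)·t^(s-1)
segment 4 to 9 holds 1/(2*t**(1/4)); add its integral
∫ t**(1/4)*exp(-2*sqrt(t))·t^(s-1) over [9, ∞)

on [0, 1/4): t
on [1/4, 4): t**(1/4)*exp(-sqrt(t)/2)
on [4, 9): 1/(2*t**(1/4))
on [9, oo): t**(1/4)*exp(-2*sqrt(t))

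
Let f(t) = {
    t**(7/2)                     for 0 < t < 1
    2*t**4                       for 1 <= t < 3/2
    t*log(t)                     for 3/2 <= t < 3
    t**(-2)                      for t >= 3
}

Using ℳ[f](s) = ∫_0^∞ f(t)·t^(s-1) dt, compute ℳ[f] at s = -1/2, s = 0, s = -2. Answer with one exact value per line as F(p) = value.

peel off the shared t-power: t**(3/2) on [0, 1); 2*t**2 on [1, 3/2); log(t)/t on [3/2, 3); …
breakpoints 1, 3/2, 3: one integral from each of the 4 segments
∫ over [0, 1) of t**(7/2)·t^(s-1) joins the sum
on [1, 3/2) integrate f = 2*t**4 against the kernel
[3/2, 3) adds the kernel integral of t*log(t)
on [3, ∞) integrate f = t**(-2) against the kernel

F(-1/2) = -538*sqrt(3)/135 - 5/21 + log(2**(sqrt(6))*3**(-sqrt(6) + 2*sqrt(3))) + 83*sqrt(6)/28
F(0) = 1759/2016 + 3*log(2)/2 + 3*log(3)/2
F(-2) = log(6**(1/3)/2) + 365/162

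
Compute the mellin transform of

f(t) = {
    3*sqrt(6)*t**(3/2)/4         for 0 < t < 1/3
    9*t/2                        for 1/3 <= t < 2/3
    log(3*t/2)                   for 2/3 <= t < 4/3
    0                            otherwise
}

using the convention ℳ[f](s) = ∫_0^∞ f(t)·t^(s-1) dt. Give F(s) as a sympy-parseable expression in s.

the common scale on t comes off first: sqrt(2)*t**(3/2)/4 on [0, 1); 3*t/2 on [1, 2); log(t/2) on [2, 4)
peel off the common scale on t: t**(3/2) on [0, 1/2); 3*t on [1/2, 1); log(t) on [1, 2)
summing 3 kernel integrals split by 1/3, 2/3 yields ℳ[f](s)
on [0, 1/3) integrate f = 3*sqrt(6)*t**(3/2)/4 against the kernel
segment [1/3, 2/3) carries 9*t/2; integrate it
∫ over [2/3, 4/3) of log(3*t/2)·t^(s-1) joins the sum

(2**(2*s)*s*(s + 1)*(2*s + 3)*log(4) - 2*2**(2*s)*(s + 1)*(2*s + 3) + 6*2**s*s**2*(2*s + 3) + 2*2**s*(s + 1)*(2*s + 3) + sqrt(2)*s**2*(s + 1) - 3*s**2*(2*s + 3))/(2*3**s*s**2*(s + 1)*(2*s + 3))
  Re(s) > -3/2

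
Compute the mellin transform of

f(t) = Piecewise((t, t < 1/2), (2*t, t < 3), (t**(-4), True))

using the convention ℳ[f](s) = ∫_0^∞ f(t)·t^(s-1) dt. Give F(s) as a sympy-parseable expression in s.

along the cuts 1/2, 3, ℳ[f](s) splits into 3 integrals
between 0 and 1/2 the integrand is t·t^(s-1)
for t in [1/2, 3): the term is ∫ 2*t·t^(s-1)
on [3, ∞): add ∫ t**(-4)·t^(s-1) dt

(970*6**s*s - 3890*6**s - 81*s + 324)/(162*2**s*(s**2 - 3*s - 4))
  -1 < Re(s) < 4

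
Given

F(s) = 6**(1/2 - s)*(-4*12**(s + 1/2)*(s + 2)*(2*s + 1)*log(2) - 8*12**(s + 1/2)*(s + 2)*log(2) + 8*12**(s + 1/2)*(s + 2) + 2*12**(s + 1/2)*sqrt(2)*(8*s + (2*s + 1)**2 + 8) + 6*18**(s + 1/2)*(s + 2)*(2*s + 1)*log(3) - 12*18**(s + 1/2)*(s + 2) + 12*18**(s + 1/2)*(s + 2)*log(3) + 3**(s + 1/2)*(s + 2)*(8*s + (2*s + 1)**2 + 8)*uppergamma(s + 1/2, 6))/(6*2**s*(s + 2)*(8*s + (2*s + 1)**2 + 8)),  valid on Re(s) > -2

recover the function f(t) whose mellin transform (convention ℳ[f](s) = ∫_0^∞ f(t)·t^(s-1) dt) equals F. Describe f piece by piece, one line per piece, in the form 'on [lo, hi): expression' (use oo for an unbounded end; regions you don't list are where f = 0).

peel off the common scale on t: t**2 on [0, 2); t**(3/2)*log(t) on [2, 3); sqrt(t)*exp(-2*t) on [3, ∞)
strip the shared t-power: t**(3/2) on [0, 2); t*log(t) on [2, 3); exp(-2*t) on [3, ∞)
linearity at 1, 3/2 turns ℳ[f](s) into 3 summed integrals
over [0, 1), the kernel integral of 4*t**2 enters the sum
on [1, 3/2): add ∫ 2*sqrt(2)*t**(3/2)*log(2*t)·t^(s-1) dt
segment 3/2 to ∞ holds sqrt(2)*sqrt(t)*exp(-4*t); add its integral

on [0, 1): 4*t**2
on [1, 3/2): 2*sqrt(2)*t**(3/2)*log(2*t)
on [3/2, oo): sqrt(2)*sqrt(t)*exp(-4*t)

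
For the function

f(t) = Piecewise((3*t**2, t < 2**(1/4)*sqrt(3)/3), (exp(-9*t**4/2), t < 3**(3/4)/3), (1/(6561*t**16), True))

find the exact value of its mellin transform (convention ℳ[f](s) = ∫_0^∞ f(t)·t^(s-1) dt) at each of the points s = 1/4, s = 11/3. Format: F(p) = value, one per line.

the power substitution comes off first: 3*t on [0, sqrt(2)/3); exp(-9*t**2/2) on [sqrt(2)/3, sqrt(3)/3); 1/(6561*t**8) on [sqrt(3)/3, ∞)
invert the common scale on t to get t on [0, sqrt(2)); exp(-t**2/2) on [sqrt(2), sqrt(3)); t**(-8) on [sqrt(3), ∞)
peel off the power substitution: sqrt(t) on [0, 2); exp(-t/2) on [2, 3); t**(-4) on [3, ∞)
cuts at 2**(1/4)*sqrt(3)/3, 3**(3/4)/3: linearity sums the 3 kernel integrals
∫ 3*t**2·t^(s-1) over [0, 2**(1/4)*sqrt(3)/3)
on [2**(1/4)*sqrt(3)/3, 3**(3/4)/3) integrate f = exp(-9*t**4/2) against the kernel
on [3**(3/4)/3, ∞) integrate f = 1/(6561*t**16) against the kernel

F(1/4) = 3**(7/8)*(-5103*2**(1/16)*uppergamma(1/16, 3/2) + 16*3**(1/16) + 5103*2**(1/16)*uppergamma(1/16, 1) + 9072*2**(9/16))/61236
F(11/3) = 3**(1/6)*(-16983*2**(11/12)*uppergamma(11/12, 3/2) + 68*3**(11/12) + 16983*2**(11/12)*uppergamma(11/12, 1) + 23976*2**(5/12))/611388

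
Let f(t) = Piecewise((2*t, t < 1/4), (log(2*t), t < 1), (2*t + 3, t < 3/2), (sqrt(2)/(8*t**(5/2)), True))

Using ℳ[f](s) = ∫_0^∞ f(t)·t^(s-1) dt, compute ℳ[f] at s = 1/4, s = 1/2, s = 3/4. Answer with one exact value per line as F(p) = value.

F(1/4) = -148/5 + 2*6**(3/4)/243 + log(2**(2*sqrt(2) + 4)) + 41*sqrt(2)/5 + 36*2**(3/4)*3**(1/4)/5
F(1/2) = -55/6 + sqrt(2)/36 + 3*log(2) + 4*sqrt(6)
F(3/4) = -436/63 + 2*6**(1/4)/63 + sqrt(2)*log(2)/3 + 65*sqrt(2)/126 + 4*log(2)/3 + 20*2**(1/4)*3**(3/4)/7

remove the common scale on t first: t on [0, 1/2); log(t) on [1/2, 2); t + 3 on [2, 3); …
integrate the 4 segments split at 1/4, 1, 3/2, then add the results
on [0, 1/4): add ∫ 2*t·t^(s-1) dt
between 1/4 and 1 the integrand is log(2*t)·t^(s-1)
[1, 3/2) adds the kernel integral of (2*t + 3)
segment [3/2, ∞) carries sqrt(2)/(8*t**(5/2)); integrate it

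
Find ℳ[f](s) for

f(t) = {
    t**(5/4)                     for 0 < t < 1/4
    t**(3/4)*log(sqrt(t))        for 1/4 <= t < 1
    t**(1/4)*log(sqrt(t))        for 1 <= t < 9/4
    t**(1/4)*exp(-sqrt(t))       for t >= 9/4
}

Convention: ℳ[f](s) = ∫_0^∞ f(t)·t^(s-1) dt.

2**(-2*s - 1/2)*(2**(2*s + 3/2)*(4*s + 1)**2*(4*s + 5)*(16*s + (4*s + 1)**2 + 8)*uppergamma(2*s + 1/2, 3/2) + 2**(2*s + 7/2)*(-4*s - 5)*(4*s + 1)**2 + 2**(2*s + 7/2)*(4*s + 5)*(16*s + (4*s + 1)**2 + 8) + 3**(2*s + 1/2)*(4*s + 1)*(4*s + 5)*(-4*log(2) + 4*log(3))*(16*s + (4*s + 1)**2 + 8) - 8*3**(2*s + 1/2)*(4*s + 5)*(16*s + (4*s + 1)**2 + 8) + (4*s + 1)**3*(4*s + 5)*log(4) + 4*(4*s + 1)**2*(4*s + 5)*log(2) + (4*s + 1)**2*(16*s + 20) + (4*s + 1)**2*(16*s + (4*s + 1)**2 + 8))/((4*s + 1)**2*(4*s + 5)*(16*s + (4*s + 1)**2 + 8))
  Re(s) > -5/4

reversing the power substitution: t**(5/2) on [0, 1/2); t**(3/2)*log(t) on [1/2, 1); sqrt(t)*log(t) on [1, 3/2); …
back out the shared t-power: t**2 on [0, 1/2); t*log(t) on [1/2, 1); log(t) on [1, 3/2); …
the 4 pieces separated at 1/4, 1, 9/4 each add one integral
for t in [0, 1/4): the term is ∫ t**(5/4)·t^(s-1)
∫ over [1/4, 1) of t**(3/4)*log(sqrt(t))·t^(s-1) joins the sum
piece [1, 9/4): integrate t**(1/4)*log(sqrt(t)) against the kernel
on [9/4, ∞) integrate f = t**(1/4)*exp(-sqrt(t)) against the kernel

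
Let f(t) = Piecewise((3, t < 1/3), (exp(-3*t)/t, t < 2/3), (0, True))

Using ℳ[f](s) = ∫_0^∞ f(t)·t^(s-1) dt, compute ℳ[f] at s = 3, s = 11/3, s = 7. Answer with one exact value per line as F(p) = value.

F(3) = (-9 + exp(2) + 6*E)*exp(-2)/27
F(11/3) = 3**(1/3)*(-11*uppergamma(8/3, 2) + 3 + 11*uppergamma(8/3, 1))/297
F(7) = (-6104 + exp(2) + 2282*E)*exp(-2)/5103

remove the shared t-power first: 3*t on [0, 1/3); exp(-3*t) on [1/3, 2/3)
undo the common scale on t: t on [0, 1); exp(-t) on [1, 2)
f breaks at 1/3 into 2 integrals to sum
∫ over [0, 1/3) of 3·t^(s-1) joins the sum
on [1/3, 2/3): add ∫ exp(-3*t)/t·t^(s-1) dt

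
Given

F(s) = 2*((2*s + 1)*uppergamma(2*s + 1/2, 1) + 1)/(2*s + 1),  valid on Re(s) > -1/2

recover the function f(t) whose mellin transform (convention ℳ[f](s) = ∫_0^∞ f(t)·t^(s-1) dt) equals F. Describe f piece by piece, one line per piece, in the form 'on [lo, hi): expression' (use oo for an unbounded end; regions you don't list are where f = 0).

strip the power substitution: t on [0, 1); sqrt(t)*exp(-t) on [1, ∞)
undo the shared t-power: sqrt(t) on [0, 1); exp(-t) on [1, ∞)
cuts at 1: linearity sums the 2 kernel integrals
the [0, 1) slice contributes ∫ sqrt(t)·t^(s-1) dt
segment [1, ∞) carries t**(1/4)*exp(-sqrt(t)); integrate it

on [0, 1): sqrt(t)
on [1, oo): t**(1/4)*exp(-sqrt(t))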